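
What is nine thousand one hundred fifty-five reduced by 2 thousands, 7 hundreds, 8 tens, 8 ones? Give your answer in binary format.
Convert nine thousand one hundred fifty-five (English words) → 9×1000 + 1×100 + 55 = 9155 (decimal)
Convert 2 thousands, 7 hundreds, 8 tens, 8 ones (place-value notation) → 2×1000 + 7×100 + 8×10 + 8 = 2788 (decimal)
Compute 9155 - 2788 = 6367
Convert 6367 (decimal) → 6367 = 4096 + 2048 + 128 + 64 + 16 + 8 + 4 + 2 + 1 → 0b1100011011111 (binary)
0b1100011011111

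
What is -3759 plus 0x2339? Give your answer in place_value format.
Convert 0x2339 (hexadecimal) → 2×4096 + 3×256 + 3×16 + 9 = 9017 (decimal)
Compute -3759 + 9017 = 5258
Convert 5258 (decimal) → 5258 = 5×1000 + 2×100 + 5×10 + 8 → 5 thousands, 2 hundreds, 5 tens, 8 ones (place-value notation)
5 thousands, 2 hundreds, 5 tens, 8 ones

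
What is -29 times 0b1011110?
Convert 0b1011110 (binary) → 64 + 16 + 8 + 4 + 2 = 94 (decimal)
Compute -29 × 94 = -2726
-2726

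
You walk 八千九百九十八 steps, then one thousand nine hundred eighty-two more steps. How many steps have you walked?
Convert 八千九百九十八 (Chinese numeral) → 8×1000 + 9×100 + 9×10 + 8 = 8998 (decimal)
Convert one thousand nine hundred eighty-two (English words) → 1×1000 + 9×100 + 82 = 1982 (decimal)
Compute 8998 + 1982 = 10980
10980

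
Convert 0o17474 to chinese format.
Convert 0o17474 (octal) → 1×4096 + 7×512 + 4×64 + 7×8 + 4 = 7996 (decimal)
Convert 7996 (decimal) → 7996 = 7×1000 + 9×100 + 9×10 + 6 → 七千九百九十六 (Chinese numeral)
七千九百九十六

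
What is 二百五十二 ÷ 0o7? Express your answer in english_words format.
Convert 二百五十二 (Chinese numeral) → 2×100 + 5×10 + 2 = 252 (decimal)
Convert 0o7 (octal) → 7 (decimal)
Compute 252 ÷ 7 = 36
Convert 36 (decimal) → thirty-six (English words)
thirty-six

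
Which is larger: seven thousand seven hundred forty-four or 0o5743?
Convert seven thousand seven hundred forty-four (English words) → 7×1000 + 7×100 + 44 = 7744 (decimal)
Convert 0o5743 (octal) → 5×512 + 7×64 + 4×8 + 3 = 3043 (decimal)
Compare 7744 vs 3043: larger = 7744
7744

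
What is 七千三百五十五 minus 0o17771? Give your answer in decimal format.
Convert 七千三百五十五 (Chinese numeral) → 7×1000 + 3×100 + 5×10 + 5 = 7355 (decimal)
Convert 0o17771 (octal) → 1×4096 + 7×512 + 7×64 + 7×8 + 1 = 8185 (decimal)
Compute 7355 - 8185 = -830
-830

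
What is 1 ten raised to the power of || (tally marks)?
Convert 1 ten (place-value notation) → 1×10 = 10 (decimal)
Convert || (tally marks) → 2 (decimal)
Compute 10 ^ 2 = 100
100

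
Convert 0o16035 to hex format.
Convert 0o16035 (octal) → 1×4096 + 6×512 + 3×8 + 5 = 7197 (decimal)
Convert 7197 (decimal) → 7197 = 1×4096 + 12×256 + 1×16 + 13 → 0x1C1D (hexadecimal)
0x1C1D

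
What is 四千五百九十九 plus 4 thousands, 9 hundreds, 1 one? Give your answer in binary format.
Convert 四千五百九十九 (Chinese numeral) → 4×1000 + 5×100 + 9×10 + 9 = 4599 (decimal)
Convert 4 thousands, 9 hundreds, 1 one (place-value notation) → 4×1000 + 9×100 + 1 = 4901 (decimal)
Compute 4599 + 4901 = 9500
Convert 9500 (decimal) → 9500 = 8192 + 1024 + 256 + 16 + 8 + 4 → 0b10010100011100 (binary)
0b10010100011100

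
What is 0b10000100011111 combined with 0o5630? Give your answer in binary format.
Convert 0b10000100011111 (binary) → 8192 + 256 + 16 + 8 + 4 + 2 + 1 = 8479 (decimal)
Convert 0o5630 (octal) → 5×512 + 6×64 + 3×8 = 2968 (decimal)
Compute 8479 + 2968 = 11447
Convert 11447 (decimal) → 11447 = 8192 + 2048 + 1024 + 128 + 32 + 16 + 4 + 2 + 1 → 0b10110010110111 (binary)
0b10110010110111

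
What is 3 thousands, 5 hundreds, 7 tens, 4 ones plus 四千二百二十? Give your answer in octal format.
Convert 3 thousands, 5 hundreds, 7 tens, 4 ones (place-value notation) → 3×1000 + 5×100 + 7×10 + 4 = 3574 (decimal)
Convert 四千二百二十 (Chinese numeral) → 4×1000 + 2×100 + 2×10 = 4220 (decimal)
Compute 3574 + 4220 = 7794
Convert 7794 (decimal) → 7794 = 1×4096 + 7×512 + 1×64 + 6×8 + 2 → 0o17162 (octal)
0o17162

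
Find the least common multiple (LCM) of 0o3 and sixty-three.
Convert 0o3 (octal) → 3 (decimal)
Convert sixty-three (English words) → 63 (decimal)
Compute lcm(3, 63) = 63
63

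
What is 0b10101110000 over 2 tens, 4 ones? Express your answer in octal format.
Convert 0b10101110000 (binary) → 1024 + 256 + 64 + 32 + 16 = 1392 (decimal)
Convert 2 tens, 4 ones (place-value notation) → 2×10 + 4 = 24 (decimal)
Compute 1392 ÷ 24 = 58
Convert 58 (decimal) → 58 = 7×8 + 2 → 0o72 (octal)
0o72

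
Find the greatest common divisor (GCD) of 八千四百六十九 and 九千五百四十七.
Convert 八千四百六十九 (Chinese numeral) → 8×1000 + 4×100 + 6×10 + 9 = 8469 (decimal)
Convert 九千五百四十七 (Chinese numeral) → 9×1000 + 5×100 + 4×10 + 7 = 9547 (decimal)
Compute gcd(8469, 9547) = 1
1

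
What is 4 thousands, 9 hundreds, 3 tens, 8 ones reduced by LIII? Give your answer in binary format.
Convert 4 thousands, 9 hundreds, 3 tens, 8 ones (place-value notation) → 4×1000 + 9×100 + 3×10 + 8 = 4938 (decimal)
Convert LIII (Roman numeral) → 50 + 1 + 1 + 1 = 53 (decimal)
Compute 4938 - 53 = 4885
Convert 4885 (decimal) → 4885 = 4096 + 512 + 256 + 16 + 4 + 1 → 0b1001100010101 (binary)
0b1001100010101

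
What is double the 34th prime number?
The 34th prime number = 139
Compute 139 × 2 = 278
278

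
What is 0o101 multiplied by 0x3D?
Convert 0o101 (octal) → 1×64 + 1 = 65 (decimal)
Convert 0x3D (hexadecimal) → 3×16 + 13 = 61 (decimal)
Compute 65 × 61 = 3965
3965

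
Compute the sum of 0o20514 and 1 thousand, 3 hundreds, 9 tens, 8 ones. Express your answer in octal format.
Convert 0o20514 (octal) → 2×4096 + 5×64 + 1×8 + 4 = 8524 (decimal)
Convert 1 thousand, 3 hundreds, 9 tens, 8 ones (place-value notation) → 1×1000 + 3×100 + 9×10 + 8 = 1398 (decimal)
Compute 8524 + 1398 = 9922
Convert 9922 (decimal) → 9922 = 2×4096 + 3×512 + 3×64 + 2 → 0o23302 (octal)
0o23302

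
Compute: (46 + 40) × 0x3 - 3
Convert 0x3 (hexadecimal) → 3 (decimal)
Expression in decimal: (46 + 40) × 3 - 3
Parentheses first: 46 + 40 = 86
Multiply: 86 × 3 = 258
Subtract: 258 - 3 = 255
255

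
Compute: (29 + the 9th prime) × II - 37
Convert the 9th prime (prime index) → 23 (decimal)
Convert II (Roman numeral) → 1 + 1 = 2 (decimal)
Expression in decimal: (29 + 23) × 2 - 37
Parentheses first: 29 + 23 = 52
Multiply: 52 × 2 = 104
Subtract: 104 - 37 = 67
67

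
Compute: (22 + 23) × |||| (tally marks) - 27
Convert |||| (tally marks) → 4 (decimal)
Expression in decimal: (22 + 23) × 4 - 27
Parentheses first: 22 + 23 = 45
Multiply: 45 × 4 = 180
Subtract: 180 - 27 = 153
153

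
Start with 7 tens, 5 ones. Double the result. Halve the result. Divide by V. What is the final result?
Convert 7 tens, 5 ones (place-value notation) → 7×10 + 5 = 75 (decimal)
Start: 75
75 × 2 = 150
150 ÷ 2 = 75
Convert V (Roman numeral) → 5 (decimal)
75 ÷ 5 = 15
15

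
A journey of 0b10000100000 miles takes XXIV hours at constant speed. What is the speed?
Convert 0b10000100000 (binary) → 1024 + 32 = 1056 (decimal)
Convert XXIV (Roman numeral) → 10 + 10 + 4 = 24 (decimal)
Compute 1056 ÷ 24 = 44
44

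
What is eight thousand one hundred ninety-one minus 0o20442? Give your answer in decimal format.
Convert eight thousand one hundred ninety-one (English words) → 8×1000 + 1×100 + 91 = 8191 (decimal)
Convert 0o20442 (octal) → 2×4096 + 4×64 + 4×8 + 2 = 8482 (decimal)
Compute 8191 - 8482 = -291
-291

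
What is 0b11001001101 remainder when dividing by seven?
Convert 0b11001001101 (binary) → 1024 + 512 + 64 + 8 + 4 + 1 = 1613 (decimal)
Convert seven (English words) → 7 (decimal)
Compute 1613 mod 7 = 3
3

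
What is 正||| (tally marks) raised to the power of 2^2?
Convert 正||| (tally marks) → 5 + 3 = 8 (decimal)
Convert 2^2 (power) → 4 (decimal)
Compute 8 ^ 4 = 4096
4096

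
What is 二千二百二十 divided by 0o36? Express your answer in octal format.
Convert 二千二百二十 (Chinese numeral) → 2×1000 + 2×100 + 2×10 = 2220 (decimal)
Convert 0o36 (octal) → 3×8 + 6 = 30 (decimal)
Compute 2220 ÷ 30 = 74
Convert 74 (decimal) → 74 = 1×64 + 1×8 + 2 → 0o112 (octal)
0o112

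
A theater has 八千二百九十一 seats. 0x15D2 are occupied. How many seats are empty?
Convert 八千二百九十一 (Chinese numeral) → 8×1000 + 2×100 + 9×10 + 1 = 8291 (decimal)
Convert 0x15D2 (hexadecimal) → 1×4096 + 5×256 + 13×16 + 2 = 5586 (decimal)
Compute 8291 - 5586 = 2705
2705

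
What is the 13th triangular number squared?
The 13th triangular number = 13×14/2 = 91
Compute 91² = 91 × 91 = 8281
8281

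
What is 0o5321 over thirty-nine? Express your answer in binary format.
Convert 0o5321 (octal) → 5×512 + 3×64 + 2×8 + 1 = 2769 (decimal)
Convert thirty-nine (English words) → 39 (decimal)
Compute 2769 ÷ 39 = 71
Convert 71 (decimal) → 71 = 64 + 4 + 2 + 1 → 0b1000111 (binary)
0b1000111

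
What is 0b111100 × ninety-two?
Convert 0b111100 (binary) → 32 + 16 + 8 + 4 = 60 (decimal)
Convert ninety-two (English words) → 92 (decimal)
Compute 60 × 92 = 5520
5520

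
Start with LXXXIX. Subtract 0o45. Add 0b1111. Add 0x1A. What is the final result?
Convert LXXXIX (Roman numeral) → 50 + 10 + 10 + 10 + 9 = 89 (decimal)
Start: 89
Convert 0o45 (octal) → 4×8 + 5 = 37 (decimal)
89 - 37 = 52
Convert 0b1111 (binary) → 8 + 4 + 2 + 1 = 15 (decimal)
52 + 15 = 67
Convert 0x1A (hexadecimal) → 1×16 + 10 = 26 (decimal)
67 + 26 = 93
93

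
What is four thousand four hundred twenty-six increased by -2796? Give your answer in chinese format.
Convert four thousand four hundred twenty-six (English words) → 4×1000 + 4×100 + 26 = 4426 (decimal)
Compute 4426 + -2796 = 1630
Convert 1630 (decimal) → 1630 = 1×1000 + 6×100 + 3×10 → 一千六百三十 (Chinese numeral)
一千六百三十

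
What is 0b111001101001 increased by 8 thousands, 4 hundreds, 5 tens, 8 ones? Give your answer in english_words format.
Convert 0b111001101001 (binary) → 2048 + 1024 + 512 + 64 + 32 + 8 + 1 = 3689 (decimal)
Convert 8 thousands, 4 hundreds, 5 tens, 8 ones (place-value notation) → 8×1000 + 4×100 + 5×10 + 8 = 8458 (decimal)
Compute 3689 + 8458 = 12147
Convert 12147 (decimal) → 12147 = 12×1000 + 1×100 + 47 → twelve thousand one hundred forty-seven (English words)
twelve thousand one hundred forty-seven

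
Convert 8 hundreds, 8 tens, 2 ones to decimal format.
Convert 8 hundreds, 8 tens, 2 ones (place-value notation) → 8×100 + 8×10 + 2 = 882 (decimal)
882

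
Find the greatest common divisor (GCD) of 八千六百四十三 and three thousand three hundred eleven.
Convert 八千六百四十三 (Chinese numeral) → 8×1000 + 6×100 + 4×10 + 3 = 8643 (decimal)
Convert three thousand three hundred eleven (English words) → 3×1000 + 3×100 + 11 = 3311 (decimal)
Compute gcd(8643, 3311) = 43
43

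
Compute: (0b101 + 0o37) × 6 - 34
Convert 0b101 (binary) → 4 + 1 = 5 (decimal)
Convert 0o37 (octal) → 3×8 + 7 = 31 (decimal)
Expression in decimal: (5 + 31) × 6 - 34
Parentheses first: 5 + 31 = 36
Multiply: 36 × 6 = 216
Subtract: 216 - 34 = 182
182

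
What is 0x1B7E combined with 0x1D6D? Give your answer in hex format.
Convert 0x1B7E (hexadecimal) → 1×4096 + 11×256 + 7×16 + 14 = 7038 (decimal)
Convert 0x1D6D (hexadecimal) → 1×4096 + 13×256 + 6×16 + 13 = 7533 (decimal)
Compute 7038 + 7533 = 14571
Convert 14571 (decimal) → 14571 = 3×4096 + 8×256 + 14×16 + 11 → 0x38EB (hexadecimal)
0x38EB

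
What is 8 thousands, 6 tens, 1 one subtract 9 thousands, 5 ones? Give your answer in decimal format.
Convert 8 thousands, 6 tens, 1 one (place-value notation) → 8×1000 + 6×10 + 1 = 8061 (decimal)
Convert 9 thousands, 5 ones (place-value notation) → 9×1000 + 5 = 9005 (decimal)
Compute 8061 - 9005 = -944
-944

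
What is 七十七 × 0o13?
Convert 七十七 (Chinese numeral) → 7×10 + 7 = 77 (decimal)
Convert 0o13 (octal) → 1×8 + 3 = 11 (decimal)
Compute 77 × 11 = 847
847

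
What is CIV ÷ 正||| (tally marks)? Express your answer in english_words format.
Convert CIV (Roman numeral) → 100 + 4 = 104 (decimal)
Convert 正||| (tally marks) → 5 + 3 = 8 (decimal)
Compute 104 ÷ 8 = 13
Convert 13 (decimal) → thirteen (English words)
thirteen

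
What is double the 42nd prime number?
The 42nd prime number = 181
Compute 181 × 2 = 362
362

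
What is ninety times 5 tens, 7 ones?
Convert ninety (English words) → 90 (decimal)
Convert 5 tens, 7 ones (place-value notation) → 5×10 + 7 = 57 (decimal)
Compute 90 × 57 = 5130
5130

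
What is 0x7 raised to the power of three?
Convert 0x7 (hexadecimal) → 7 (decimal)
Convert three (English words) → 3 (decimal)
Compute 7 ^ 3 = 343
343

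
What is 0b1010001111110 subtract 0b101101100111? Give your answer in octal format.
Convert 0b1010001111110 (binary) → 4096 + 1024 + 64 + 32 + 16 + 8 + 4 + 2 = 5246 (decimal)
Convert 0b101101100111 (binary) → 2048 + 512 + 256 + 64 + 32 + 4 + 2 + 1 = 2919 (decimal)
Compute 5246 - 2919 = 2327
Convert 2327 (decimal) → 2327 = 4×512 + 4×64 + 2×8 + 7 → 0o4427 (octal)
0o4427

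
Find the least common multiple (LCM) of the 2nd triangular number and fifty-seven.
Convert the 2nd triangular number (triangular index) → 2×3/2 = 3 (decimal)
Convert fifty-seven (English words) → 57 (decimal)
Compute lcm(3, 57) = 57
57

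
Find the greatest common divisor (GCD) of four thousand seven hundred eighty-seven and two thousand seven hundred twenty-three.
Convert four thousand seven hundred eighty-seven (English words) → 4×1000 + 7×100 + 87 = 4787 (decimal)
Convert two thousand seven hundred twenty-three (English words) → 2×1000 + 7×100 + 23 = 2723 (decimal)
Compute gcd(4787, 2723) = 1
1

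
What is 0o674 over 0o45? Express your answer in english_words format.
Convert 0o674 (octal) → 6×64 + 7×8 + 4 = 444 (decimal)
Convert 0o45 (octal) → 4×8 + 5 = 37 (decimal)
Compute 444 ÷ 37 = 12
Convert 12 (decimal) → twelve (English words)
twelve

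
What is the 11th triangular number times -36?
Convert the 11th triangular number (triangular index) → 11×12/2 = 66 (decimal)
Compute 66 × -36 = -2376
-2376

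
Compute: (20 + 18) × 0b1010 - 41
Convert 0b1010 (binary) → 8 + 2 = 10 (decimal)
Expression in decimal: (20 + 18) × 10 - 41
Parentheses first: 20 + 18 = 38
Multiply: 38 × 10 = 380
Subtract: 380 - 41 = 339
339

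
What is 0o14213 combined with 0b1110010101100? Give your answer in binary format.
Convert 0o14213 (octal) → 1×4096 + 4×512 + 2×64 + 1×8 + 3 = 6283 (decimal)
Convert 0b1110010101100 (binary) → 4096 + 2048 + 1024 + 128 + 32 + 8 + 4 = 7340 (decimal)
Compute 6283 + 7340 = 13623
Convert 13623 (decimal) → 13623 = 8192 + 4096 + 1024 + 256 + 32 + 16 + 4 + 2 + 1 → 0b11010100110111 (binary)
0b11010100110111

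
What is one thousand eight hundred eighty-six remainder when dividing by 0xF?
Convert one thousand eight hundred eighty-six (English words) → 1×1000 + 8×100 + 86 = 1886 (decimal)
Convert 0xF (hexadecimal) → 15 (decimal)
Compute 1886 mod 15 = 11
11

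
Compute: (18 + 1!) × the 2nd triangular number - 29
Convert 1! (factorial) → 1 (decimal)
Convert the 2nd triangular number (triangular index) → 2×3/2 = 3 (decimal)
Expression in decimal: (18 + 1) × 3 - 29
Parentheses first: 18 + 1 = 19
Multiply: 19 × 3 = 57
Subtract: 57 - 29 = 28
28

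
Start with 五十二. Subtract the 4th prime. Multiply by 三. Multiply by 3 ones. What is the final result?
Convert 五十二 (Chinese numeral) → 5×10 + 2 = 52 (decimal)
Start: 52
Convert the 4th prime (prime index) → 7 (decimal)
52 - 7 = 45
Convert 三 (Chinese numeral) → 3 (decimal)
45 × 3 = 135
Convert 3 ones (place-value notation) → 3 (decimal)
135 × 3 = 405
405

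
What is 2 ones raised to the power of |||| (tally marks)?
Convert 2 ones (place-value notation) → 2 (decimal)
Convert |||| (tally marks) → 4 (decimal)
Compute 2 ^ 4 = 16
16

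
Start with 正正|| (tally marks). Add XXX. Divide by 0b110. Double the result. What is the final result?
Convert 正正|| (tally marks) → 5 + 5 + 2 = 12 (decimal)
Start: 12
Convert XXX (Roman numeral) → 10 + 10 + 10 = 30 (decimal)
12 + 30 = 42
Convert 0b110 (binary) → 4 + 2 = 6 (decimal)
42 ÷ 6 = 7
7 × 2 = 14
14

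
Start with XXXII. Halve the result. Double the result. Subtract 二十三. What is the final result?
Convert XXXII (Roman numeral) → 10 + 10 + 10 + 1 + 1 = 32 (decimal)
Start: 32
32 ÷ 2 = 16
16 × 2 = 32
Convert 二十三 (Chinese numeral) → 2×10 + 3 = 23 (decimal)
32 - 23 = 9
9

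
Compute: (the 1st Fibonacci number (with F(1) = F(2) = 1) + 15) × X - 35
Convert the 1st Fibonacci number (with F(1) = F(2) = 1) (Fibonacci index) → 1 (decimal)
Convert X (Roman numeral) → 10 (decimal)
Expression in decimal: (1 + 15) × 10 - 35
Parentheses first: 1 + 15 = 16
Multiply: 16 × 10 = 160
Subtract: 160 - 35 = 125
125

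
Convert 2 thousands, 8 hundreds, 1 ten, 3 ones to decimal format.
Convert 2 thousands, 8 hundreds, 1 ten, 3 ones (place-value notation) → 2×1000 + 8×100 + 1×10 + 3 = 2813 (decimal)
2813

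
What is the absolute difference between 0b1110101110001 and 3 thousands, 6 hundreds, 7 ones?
Convert 0b1110101110001 (binary) → 4096 + 2048 + 1024 + 256 + 64 + 32 + 16 + 1 = 7537 (decimal)
Convert 3 thousands, 6 hundreds, 7 ones (place-value notation) → 3×1000 + 6×100 + 7 = 3607 (decimal)
Compute |7537 - 3607| = 3930
3930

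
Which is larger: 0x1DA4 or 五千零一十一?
Convert 0x1DA4 (hexadecimal) → 1×4096 + 13×256 + 10×16 + 4 = 7588 (decimal)
Convert 五千零一十一 (Chinese numeral) → 5×1000 + 1×10 + 1 = 5011 (decimal)
Compare 7588 vs 5011: larger = 7588
7588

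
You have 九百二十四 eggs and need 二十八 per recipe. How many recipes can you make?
Convert 九百二十四 (Chinese numeral) → 9×100 + 2×10 + 4 = 924 (decimal)
Convert 二十八 (Chinese numeral) → 2×10 + 8 = 28 (decimal)
Compute 924 ÷ 28 = 33
33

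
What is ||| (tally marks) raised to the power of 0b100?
Convert ||| (tally marks) → 3 (decimal)
Convert 0b100 (binary) → 4 (decimal)
Compute 3 ^ 4 = 81
81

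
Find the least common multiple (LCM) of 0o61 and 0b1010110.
Convert 0o61 (octal) → 6×8 + 1 = 49 (decimal)
Convert 0b1010110 (binary) → 64 + 16 + 4 + 2 = 86 (decimal)
Compute lcm(49, 86) = 4214
4214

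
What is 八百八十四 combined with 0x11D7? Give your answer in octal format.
Convert 八百八十四 (Chinese numeral) → 8×100 + 8×10 + 4 = 884 (decimal)
Convert 0x11D7 (hexadecimal) → 1×4096 + 1×256 + 13×16 + 7 = 4567 (decimal)
Compute 884 + 4567 = 5451
Convert 5451 (decimal) → 5451 = 1×4096 + 2×512 + 5×64 + 1×8 + 3 → 0o12513 (octal)
0o12513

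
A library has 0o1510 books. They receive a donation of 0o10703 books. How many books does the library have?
Convert 0o1510 (octal) → 1×512 + 5×64 + 1×8 = 840 (decimal)
Convert 0o10703 (octal) → 1×4096 + 7×64 + 3 = 4547 (decimal)
Compute 840 + 4547 = 5387
5387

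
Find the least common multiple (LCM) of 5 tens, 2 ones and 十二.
Convert 5 tens, 2 ones (place-value notation) → 5×10 + 2 = 52 (decimal)
Convert 十二 (Chinese numeral) → 1×10 + 2 = 12 (decimal)
Compute lcm(52, 12) = 156
156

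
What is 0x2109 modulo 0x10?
Convert 0x2109 (hexadecimal) → 2×4096 + 1×256 + 9 = 8457 (decimal)
Convert 0x10 (hexadecimal) → 1×16 = 16 (decimal)
Compute 8457 mod 16 = 9
9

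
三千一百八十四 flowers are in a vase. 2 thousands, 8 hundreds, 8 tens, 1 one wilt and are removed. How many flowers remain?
Convert 三千一百八十四 (Chinese numeral) → 3×1000 + 1×100 + 8×10 + 4 = 3184 (decimal)
Convert 2 thousands, 8 hundreds, 8 tens, 1 one (place-value notation) → 2×1000 + 8×100 + 8×10 + 1 = 2881 (decimal)
Compute 3184 - 2881 = 303
303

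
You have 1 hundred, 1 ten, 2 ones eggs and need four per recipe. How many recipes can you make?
Convert 1 hundred, 1 ten, 2 ones (place-value notation) → 1×100 + 1×10 + 2 = 112 (decimal)
Convert four (English words) → 4 (decimal)
Compute 112 ÷ 4 = 28
28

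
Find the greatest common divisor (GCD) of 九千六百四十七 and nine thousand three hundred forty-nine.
Convert 九千六百四十七 (Chinese numeral) → 9×1000 + 6×100 + 4×10 + 7 = 9647 (decimal)
Convert nine thousand three hundred forty-nine (English words) → 9×1000 + 3×100 + 49 = 9349 (decimal)
Compute gcd(9647, 9349) = 1
1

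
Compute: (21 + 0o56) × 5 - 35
Convert 0o56 (octal) → 5×8 + 6 = 46 (decimal)
Expression in decimal: (21 + 46) × 5 - 35
Parentheses first: 21 + 46 = 67
Multiply: 67 × 5 = 335
Subtract: 335 - 35 = 300
300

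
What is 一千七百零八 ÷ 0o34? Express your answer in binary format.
Convert 一千七百零八 (Chinese numeral) → 1×1000 + 7×100 + 8 = 1708 (decimal)
Convert 0o34 (octal) → 3×8 + 4 = 28 (decimal)
Compute 1708 ÷ 28 = 61
Convert 61 (decimal) → 61 = 32 + 16 + 8 + 4 + 1 → 0b111101 (binary)
0b111101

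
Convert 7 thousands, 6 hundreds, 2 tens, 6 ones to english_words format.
Convert 7 thousands, 6 hundreds, 2 tens, 6 ones (place-value notation) → 7×1000 + 6×100 + 2×10 + 6 = 7626 (decimal)
Convert 7626 (decimal) → 7626 = 7×1000 + 6×100 + 26 → seven thousand six hundred twenty-six (English words)
seven thousand six hundred twenty-six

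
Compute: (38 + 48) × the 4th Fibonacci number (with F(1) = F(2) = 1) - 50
Convert the 4th Fibonacci number (with F(1) = F(2) = 1) (Fibonacci index) → 1, 1, 2, 3 → 3 (decimal)
Expression in decimal: (38 + 48) × 3 - 50
Parentheses first: 38 + 48 = 86
Multiply: 86 × 3 = 258
Subtract: 258 - 50 = 208
208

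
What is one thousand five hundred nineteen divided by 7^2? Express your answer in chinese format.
Convert one thousand five hundred nineteen (English words) → 1×1000 + 5×100 + 19 = 1519 (decimal)
Convert 7^2 (power) → 49 (decimal)
Compute 1519 ÷ 49 = 31
Convert 31 (decimal) → 31 = 3×10 + 1 → 三十一 (Chinese numeral)
三十一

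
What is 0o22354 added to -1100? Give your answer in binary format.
Convert 0o22354 (octal) → 2×4096 + 2×512 + 3×64 + 5×8 + 4 = 9452 (decimal)
Compute 9452 + -1100 = 8352
Convert 8352 (decimal) → 8352 = 8192 + 128 + 32 → 0b10000010100000 (binary)
0b10000010100000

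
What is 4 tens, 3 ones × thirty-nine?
Convert 4 tens, 3 ones (place-value notation) → 4×10 + 3 = 43 (decimal)
Convert thirty-nine (English words) → 39 (decimal)
Compute 43 × 39 = 1677
1677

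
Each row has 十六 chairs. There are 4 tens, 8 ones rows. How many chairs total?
Convert 十六 (Chinese numeral) → 1×10 + 6 = 16 (decimal)
Convert 4 tens, 8 ones (place-value notation) → 4×10 + 8 = 48 (decimal)
Compute 16 × 48 = 768
768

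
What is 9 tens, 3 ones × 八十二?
Convert 9 tens, 3 ones (place-value notation) → 9×10 + 3 = 93 (decimal)
Convert 八十二 (Chinese numeral) → 8×10 + 2 = 82 (decimal)
Compute 93 × 82 = 7626
7626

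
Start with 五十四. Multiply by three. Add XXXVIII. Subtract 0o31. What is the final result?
Convert 五十四 (Chinese numeral) → 5×10 + 4 = 54 (decimal)
Start: 54
Convert three (English words) → 3 (decimal)
54 × 3 = 162
Convert XXXVIII (Roman numeral) → 10 + 10 + 10 + 5 + 1 + 1 + 1 = 38 (decimal)
162 + 38 = 200
Convert 0o31 (octal) → 3×8 + 1 = 25 (decimal)
200 - 25 = 175
175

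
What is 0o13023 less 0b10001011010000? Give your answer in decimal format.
Convert 0o13023 (octal) → 1×4096 + 3×512 + 2×8 + 3 = 5651 (decimal)
Convert 0b10001011010000 (binary) → 8192 + 512 + 128 + 64 + 16 = 8912 (decimal)
Compute 5651 - 8912 = -3261
-3261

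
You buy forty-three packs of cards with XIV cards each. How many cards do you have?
Convert XIV (Roman numeral) → 10 + 4 = 14 (decimal)
Convert forty-three (English words) → 43 (decimal)
Compute 14 × 43 = 602
602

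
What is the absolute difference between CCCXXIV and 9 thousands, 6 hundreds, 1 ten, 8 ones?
Convert CCCXXIV (Roman numeral) → 100 + 100 + 100 + 10 + 10 + 4 = 324 (decimal)
Convert 9 thousands, 6 hundreds, 1 ten, 8 ones (place-value notation) → 9×1000 + 6×100 + 1×10 + 8 = 9618 (decimal)
Compute |324 - 9618| = 9294
9294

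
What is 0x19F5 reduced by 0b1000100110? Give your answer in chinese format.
Convert 0x19F5 (hexadecimal) → 1×4096 + 9×256 + 15×16 + 5 = 6645 (decimal)
Convert 0b1000100110 (binary) → 512 + 32 + 4 + 2 = 550 (decimal)
Compute 6645 - 550 = 6095
Convert 6095 (decimal) → 6095 = 6×1000 + 9×10 + 5 → 六千零九十五 (Chinese numeral)
六千零九十五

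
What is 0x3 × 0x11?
Convert 0x3 (hexadecimal) → 3 (decimal)
Convert 0x11 (hexadecimal) → 1×16 + 1 = 17 (decimal)
Compute 3 × 17 = 51
51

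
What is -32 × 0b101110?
Convert 0b101110 (binary) → 32 + 8 + 4 + 2 = 46 (decimal)
Compute -32 × 46 = -1472
-1472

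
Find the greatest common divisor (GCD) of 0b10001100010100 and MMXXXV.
Convert 0b10001100010100 (binary) → 8192 + 512 + 256 + 16 + 4 = 8980 (decimal)
Convert MMXXXV (Roman numeral) → 1000 + 1000 + 10 + 10 + 10 + 5 = 2035 (decimal)
Compute gcd(8980, 2035) = 5
5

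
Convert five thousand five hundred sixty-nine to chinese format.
Convert five thousand five hundred sixty-nine (English words) → 5×1000 + 5×100 + 69 = 5569 (decimal)
Convert 5569 (decimal) → 5569 = 5×1000 + 5×100 + 6×10 + 9 → 五千五百六十九 (Chinese numeral)
五千五百六十九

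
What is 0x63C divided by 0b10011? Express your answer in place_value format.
Convert 0x63C (hexadecimal) → 6×256 + 3×16 + 12 = 1596 (decimal)
Convert 0b10011 (binary) → 16 + 2 + 1 = 19 (decimal)
Compute 1596 ÷ 19 = 84
Convert 84 (decimal) → 84 = 8×10 + 4 → 8 tens, 4 ones (place-value notation)
8 tens, 4 ones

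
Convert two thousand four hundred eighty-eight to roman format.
Convert two thousand four hundred eighty-eight (English words) → 2×1000 + 4×100 + 88 = 2488 (decimal)
Convert 2488 (decimal) → 2488 = 1000 + 1000 + 400 + 50 + 10 + 10 + 10 + 5 + 1 + 1 + 1 → MMCDLXXXVIII (Roman numeral)
MMCDLXXXVIII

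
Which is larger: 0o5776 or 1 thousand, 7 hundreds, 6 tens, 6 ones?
Convert 0o5776 (octal) → 5×512 + 7×64 + 7×8 + 6 = 3070 (decimal)
Convert 1 thousand, 7 hundreds, 6 tens, 6 ones (place-value notation) → 1×1000 + 7×100 + 6×10 + 6 = 1766 (decimal)
Compare 3070 vs 1766: larger = 3070
3070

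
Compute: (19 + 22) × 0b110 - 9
Convert 0b110 (binary) → 4 + 2 = 6 (decimal)
Expression in decimal: (19 + 22) × 6 - 9
Parentheses first: 19 + 22 = 41
Multiply: 41 × 6 = 246
Subtract: 246 - 9 = 237
237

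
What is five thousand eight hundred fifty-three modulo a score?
Convert five thousand eight hundred fifty-three (English words) → 5×1000 + 8×100 + 53 = 5853 (decimal)
Convert a score (colloquial) → 20 (decimal)
Compute 5853 mod 20 = 13
13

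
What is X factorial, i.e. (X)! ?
Convert X (Roman numeral) → 10 (decimal)
Compute 10! = 3628800
3628800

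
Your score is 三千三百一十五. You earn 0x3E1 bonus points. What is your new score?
Convert 三千三百一十五 (Chinese numeral) → 3×1000 + 3×100 + 1×10 + 5 = 3315 (decimal)
Convert 0x3E1 (hexadecimal) → 3×256 + 14×16 + 1 = 993 (decimal)
Compute 3315 + 993 = 4308
4308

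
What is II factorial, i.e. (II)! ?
Convert II (Roman numeral) → 1 + 1 = 2 (decimal)
Compute 2! = 2
2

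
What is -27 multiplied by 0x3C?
Convert 0x3C (hexadecimal) → 3×16 + 12 = 60 (decimal)
Compute -27 × 60 = -1620
-1620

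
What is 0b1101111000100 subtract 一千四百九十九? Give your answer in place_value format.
Convert 0b1101111000100 (binary) → 4096 + 2048 + 512 + 256 + 128 + 64 + 4 = 7108 (decimal)
Convert 一千四百九十九 (Chinese numeral) → 1×1000 + 4×100 + 9×10 + 9 = 1499 (decimal)
Compute 7108 - 1499 = 5609
Convert 5609 (decimal) → 5609 = 5×1000 + 6×100 + 9 → 5 thousands, 6 hundreds, 9 ones (place-value notation)
5 thousands, 6 hundreds, 9 ones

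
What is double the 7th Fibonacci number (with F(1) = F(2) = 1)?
The 7th Fibonacci number (with F(1) = F(2) = 1): 1, 1, 2, 3, 5, 8, 13 → 13
Compute 13 × 2 = 26
26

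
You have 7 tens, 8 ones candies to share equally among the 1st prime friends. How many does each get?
Convert 7 tens, 8 ones (place-value notation) → 7×10 + 8 = 78 (decimal)
Convert the 1st prime (prime index) → 2 (decimal)
Compute 78 ÷ 2 = 39
39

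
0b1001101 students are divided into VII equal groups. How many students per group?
Convert 0b1001101 (binary) → 64 + 8 + 4 + 1 = 77 (decimal)
Convert VII (Roman numeral) → 5 + 1 + 1 = 7 (decimal)
Compute 77 ÷ 7 = 11
11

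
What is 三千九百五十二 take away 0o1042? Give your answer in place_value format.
Convert 三千九百五十二 (Chinese numeral) → 3×1000 + 9×100 + 5×10 + 2 = 3952 (decimal)
Convert 0o1042 (octal) → 1×512 + 4×8 + 2 = 546 (decimal)
Compute 3952 - 546 = 3406
Convert 3406 (decimal) → 3406 = 3×1000 + 4×100 + 6 → 3 thousands, 4 hundreds, 6 ones (place-value notation)
3 thousands, 4 hundreds, 6 ones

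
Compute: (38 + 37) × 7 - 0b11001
Convert 0b11001 (binary) → 16 + 8 + 1 = 25 (decimal)
Expression in decimal: (38 + 37) × 7 - 25
Parentheses first: 38 + 37 = 75
Multiply: 75 × 7 = 525
Subtract: 525 - 25 = 500
500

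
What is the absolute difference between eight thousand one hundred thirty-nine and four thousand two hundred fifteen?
Convert eight thousand one hundred thirty-nine (English words) → 8×1000 + 1×100 + 39 = 8139 (decimal)
Convert four thousand two hundred fifteen (English words) → 4×1000 + 2×100 + 15 = 4215 (decimal)
Compute |8139 - 4215| = 3924
3924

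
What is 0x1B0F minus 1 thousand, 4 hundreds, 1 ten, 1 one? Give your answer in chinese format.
Convert 0x1B0F (hexadecimal) → 1×4096 + 11×256 + 15 = 6927 (decimal)
Convert 1 thousand, 4 hundreds, 1 ten, 1 one (place-value notation) → 1×1000 + 4×100 + 1×10 + 1 = 1411 (decimal)
Compute 6927 - 1411 = 5516
Convert 5516 (decimal) → 5516 = 5×1000 + 5×100 + 1×10 + 6 → 五千五百一十六 (Chinese numeral)
五千五百一十六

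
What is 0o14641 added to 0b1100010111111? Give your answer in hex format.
Convert 0o14641 (octal) → 1×4096 + 4×512 + 6×64 + 4×8 + 1 = 6561 (decimal)
Convert 0b1100010111111 (binary) → 4096 + 2048 + 128 + 32 + 16 + 8 + 4 + 2 + 1 = 6335 (decimal)
Compute 6561 + 6335 = 12896
Convert 12896 (decimal) → 12896 = 3×4096 + 2×256 + 6×16 → 0x3260 (hexadecimal)
0x3260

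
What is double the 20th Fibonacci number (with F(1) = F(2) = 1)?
The 20th Fibonacci number (with F(1) = F(2) = 1) = 6765
Compute 6765 × 2 = 13530
13530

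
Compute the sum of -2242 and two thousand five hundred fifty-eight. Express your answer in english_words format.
Convert two thousand five hundred fifty-eight (English words) → 2×1000 + 5×100 + 58 = 2558 (decimal)
Compute -2242 + 2558 = 316
Convert 316 (decimal) → 316 = 3×100 + 16 → three hundred sixteen (English words)
three hundred sixteen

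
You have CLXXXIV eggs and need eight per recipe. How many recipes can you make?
Convert CLXXXIV (Roman numeral) → 100 + 50 + 10 + 10 + 10 + 4 = 184 (decimal)
Convert eight (English words) → 8 (decimal)
Compute 184 ÷ 8 = 23
23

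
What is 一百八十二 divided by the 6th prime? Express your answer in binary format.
Convert 一百八十二 (Chinese numeral) → 1×100 + 8×10 + 2 = 182 (decimal)
Convert the 6th prime (prime index) → 13 (decimal)
Compute 182 ÷ 13 = 14
Convert 14 (decimal) → 14 = 8 + 4 + 2 → 0b1110 (binary)
0b1110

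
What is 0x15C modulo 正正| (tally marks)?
Convert 0x15C (hexadecimal) → 1×256 + 5×16 + 12 = 348 (decimal)
Convert 正正| (tally marks) → 5 + 5 + 1 = 11 (decimal)
Compute 348 mod 11 = 7
7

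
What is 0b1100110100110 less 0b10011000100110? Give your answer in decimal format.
Convert 0b1100110100110 (binary) → 4096 + 2048 + 256 + 128 + 32 + 4 + 2 = 6566 (decimal)
Convert 0b10011000100110 (binary) → 8192 + 1024 + 512 + 32 + 4 + 2 = 9766 (decimal)
Compute 6566 - 9766 = -3200
-3200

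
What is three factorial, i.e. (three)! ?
Convert three (English words) → 3 (decimal)
Compute 3! = 6
6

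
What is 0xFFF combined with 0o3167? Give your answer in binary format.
Convert 0xFFF (hexadecimal) → 15×256 + 15×16 + 15 = 4095 (decimal)
Convert 0o3167 (octal) → 3×512 + 1×64 + 6×8 + 7 = 1655 (decimal)
Compute 4095 + 1655 = 5750
Convert 5750 (decimal) → 5750 = 4096 + 1024 + 512 + 64 + 32 + 16 + 4 + 2 → 0b1011001110110 (binary)
0b1011001110110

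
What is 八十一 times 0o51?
Convert 八十一 (Chinese numeral) → 8×10 + 1 = 81 (decimal)
Convert 0o51 (octal) → 5×8 + 1 = 41 (decimal)
Compute 81 × 41 = 3321
3321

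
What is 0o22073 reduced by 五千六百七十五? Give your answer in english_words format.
Convert 0o22073 (octal) → 2×4096 + 2×512 + 7×8 + 3 = 9275 (decimal)
Convert 五千六百七十五 (Chinese numeral) → 5×1000 + 6×100 + 7×10 + 5 = 5675 (decimal)
Compute 9275 - 5675 = 3600
Convert 3600 (decimal) → 3600 = 3×1000 + 6×100 → three thousand six hundred (English words)
three thousand six hundred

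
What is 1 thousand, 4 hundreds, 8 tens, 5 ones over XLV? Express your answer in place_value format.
Convert 1 thousand, 4 hundreds, 8 tens, 5 ones (place-value notation) → 1×1000 + 4×100 + 8×10 + 5 = 1485 (decimal)
Convert XLV (Roman numeral) → 40 + 5 = 45 (decimal)
Compute 1485 ÷ 45 = 33
Convert 33 (decimal) → 33 = 3×10 + 3 → 3 tens, 3 ones (place-value notation)
3 tens, 3 ones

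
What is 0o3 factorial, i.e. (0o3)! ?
Convert 0o3 (octal) → 3 (decimal)
Compute 3! = 6
6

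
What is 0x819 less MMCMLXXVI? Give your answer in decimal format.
Convert 0x819 (hexadecimal) → 8×256 + 1×16 + 9 = 2073 (decimal)
Convert MMCMLXXVI (Roman numeral) → 1000 + 1000 + 900 + 50 + 10 + 10 + 5 + 1 = 2976 (decimal)
Compute 2073 - 2976 = -903
-903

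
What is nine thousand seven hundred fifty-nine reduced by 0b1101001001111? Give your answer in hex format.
Convert nine thousand seven hundred fifty-nine (English words) → 9×1000 + 7×100 + 59 = 9759 (decimal)
Convert 0b1101001001111 (binary) → 4096 + 2048 + 512 + 64 + 8 + 4 + 2 + 1 = 6735 (decimal)
Compute 9759 - 6735 = 3024
Convert 3024 (decimal) → 3024 = 11×256 + 13×16 → 0xBD0 (hexadecimal)
0xBD0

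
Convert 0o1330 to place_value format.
Convert 0o1330 (octal) → 1×512 + 3×64 + 3×8 = 728 (decimal)
Convert 728 (decimal) → 728 = 7×100 + 2×10 + 8 → 7 hundreds, 2 tens, 8 ones (place-value notation)
7 hundreds, 2 tens, 8 ones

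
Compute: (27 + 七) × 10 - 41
Convert 七 (Chinese numeral) → 7 (decimal)
Expression in decimal: (27 + 7) × 10 - 41
Parentheses first: 27 + 7 = 34
Multiply: 34 × 10 = 340
Subtract: 340 - 41 = 299
299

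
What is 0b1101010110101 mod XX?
Convert 0b1101010110101 (binary) → 4096 + 2048 + 512 + 128 + 32 + 16 + 4 + 1 = 6837 (decimal)
Convert XX (Roman numeral) → 10 + 10 = 20 (decimal)
Compute 6837 mod 20 = 17
17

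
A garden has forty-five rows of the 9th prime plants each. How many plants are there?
Convert the 9th prime (prime index) → 23 (decimal)
Convert forty-five (English words) → 45 (decimal)
Compute 23 × 45 = 1035
1035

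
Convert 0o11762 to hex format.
Convert 0o11762 (octal) → 1×4096 + 1×512 + 7×64 + 6×8 + 2 = 5106 (decimal)
Convert 5106 (decimal) → 5106 = 1×4096 + 3×256 + 15×16 + 2 → 0x13F2 (hexadecimal)
0x13F2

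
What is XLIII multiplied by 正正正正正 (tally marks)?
Convert XLIII (Roman numeral) → 40 + 1 + 1 + 1 = 43 (decimal)
Convert 正正正正正 (tally marks) → 5 + 5 + 5 + 5 + 5 = 25 (decimal)
Compute 43 × 25 = 1075
1075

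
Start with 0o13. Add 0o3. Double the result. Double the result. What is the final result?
Convert 0o13 (octal) → 1×8 + 3 = 11 (decimal)
Start: 11
Convert 0o3 (octal) → 3 (decimal)
11 + 3 = 14
14 × 2 = 28
28 × 2 = 56
56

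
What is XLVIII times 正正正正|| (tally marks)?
Convert XLVIII (Roman numeral) → 40 + 5 + 1 + 1 + 1 = 48 (decimal)
Convert 正正正正|| (tally marks) → 5 + 5 + 5 + 5 + 2 = 22 (decimal)
Compute 48 × 22 = 1056
1056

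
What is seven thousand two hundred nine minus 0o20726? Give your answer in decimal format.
Convert seven thousand two hundred nine (English words) → 7×1000 + 2×100 + 9 = 7209 (decimal)
Convert 0o20726 (octal) → 2×4096 + 7×64 + 2×8 + 6 = 8662 (decimal)
Compute 7209 - 8662 = -1453
-1453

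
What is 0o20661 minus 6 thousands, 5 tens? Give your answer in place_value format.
Convert 0o20661 (octal) → 2×4096 + 6×64 + 6×8 + 1 = 8625 (decimal)
Convert 6 thousands, 5 tens (place-value notation) → 6×1000 + 5×10 = 6050 (decimal)
Compute 8625 - 6050 = 2575
Convert 2575 (decimal) → 2575 = 2×1000 + 5×100 + 7×10 + 5 → 2 thousands, 5 hundreds, 7 tens, 5 ones (place-value notation)
2 thousands, 5 hundreds, 7 tens, 5 ones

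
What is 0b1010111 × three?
Convert 0b1010111 (binary) → 64 + 16 + 4 + 2 + 1 = 87 (decimal)
Convert three (English words) → 3 (decimal)
Compute 87 × 3 = 261
261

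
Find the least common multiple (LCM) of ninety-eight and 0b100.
Convert ninety-eight (English words) → 98 (decimal)
Convert 0b100 (binary) → 4 (decimal)
Compute lcm(98, 4) = 196
196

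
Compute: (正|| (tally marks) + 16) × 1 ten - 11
Convert 正|| (tally marks) → 5 + 2 = 7 (decimal)
Convert 1 ten (place-value notation) → 1×10 = 10 (decimal)
Expression in decimal: (7 + 16) × 10 - 11
Parentheses first: 7 + 16 = 23
Multiply: 23 × 10 = 230
Subtract: 230 - 11 = 219
219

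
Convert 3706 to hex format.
Convert 3706 (decimal) → 3706 = 14×256 + 7×16 + 10 → 0xE7A (hexadecimal)
0xE7A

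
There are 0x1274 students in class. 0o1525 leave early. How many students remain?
Convert 0x1274 (hexadecimal) → 1×4096 + 2×256 + 7×16 + 4 = 4724 (decimal)
Convert 0o1525 (octal) → 1×512 + 5×64 + 2×8 + 5 = 853 (decimal)
Compute 4724 - 853 = 3871
3871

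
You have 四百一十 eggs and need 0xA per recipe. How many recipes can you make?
Convert 四百一十 (Chinese numeral) → 4×100 + 1×10 = 410 (decimal)
Convert 0xA (hexadecimal) → 10 (decimal)
Compute 410 ÷ 10 = 41
41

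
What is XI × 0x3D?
Convert XI (Roman numeral) → 10 + 1 = 11 (decimal)
Convert 0x3D (hexadecimal) → 3×16 + 13 = 61 (decimal)
Compute 11 × 61 = 671
671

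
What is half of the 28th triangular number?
The 28th triangular number = 28×29/2 = 406
Compute 406 ÷ 2 = 203
203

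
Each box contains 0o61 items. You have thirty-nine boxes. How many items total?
Convert 0o61 (octal) → 6×8 + 1 = 49 (decimal)
Convert thirty-nine (English words) → 39 (decimal)
Compute 49 × 39 = 1911
1911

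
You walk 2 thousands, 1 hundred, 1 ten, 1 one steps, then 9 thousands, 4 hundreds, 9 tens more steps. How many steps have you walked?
Convert 2 thousands, 1 hundred, 1 ten, 1 one (place-value notation) → 2×1000 + 1×100 + 1×10 + 1 = 2111 (decimal)
Convert 9 thousands, 4 hundreds, 9 tens (place-value notation) → 9×1000 + 4×100 + 9×10 = 9490 (decimal)
Compute 2111 + 9490 = 11601
11601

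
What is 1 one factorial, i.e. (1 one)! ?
Convert 1 one (place-value notation) → 1 (decimal)
Compute 1! = 1
1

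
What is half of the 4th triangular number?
The 4th triangular number = 4×5/2 = 10
Compute 10 ÷ 2 = 5
5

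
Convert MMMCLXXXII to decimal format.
Convert MMMCLXXXII (Roman numeral) → 1000 + 1000 + 1000 + 100 + 50 + 10 + 10 + 10 + 1 + 1 = 3182 (decimal)
3182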